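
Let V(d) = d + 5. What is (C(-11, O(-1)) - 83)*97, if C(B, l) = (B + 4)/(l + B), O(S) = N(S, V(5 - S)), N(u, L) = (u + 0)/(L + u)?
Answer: -886871/111 ≈ -7989.8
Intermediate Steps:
V(d) = 5 + d
N(u, L) = u/(L + u)
O(S) = S/10 (O(S) = S/((5 + (5 - S)) + S) = S/((10 - S) + S) = S/10)
C(B, l) = (4 + B)/(B + l)
(C(-11, O(-1)) - 83)*97 = ((4 - 11)/(-11 + (⅒)*(-1)) - 83)*97 = (-7/(-11 - ⅒) - 83)*97 = (-7/(-111/10) - 83)*97 = (-10/111*(-7) - 83)*97 = (70/111 - 83)*97 = -9143/111*97 = -886871/111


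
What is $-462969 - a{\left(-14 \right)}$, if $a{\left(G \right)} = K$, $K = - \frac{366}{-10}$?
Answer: $- \frac{2315028}{5} \approx -4.6301 \cdot 10^{5}$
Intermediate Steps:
$K = \frac{183}{5}$ ($K = \left(-366\right) \left(- \frac{1}{10}\right) = \frac{183}{5} \approx 36.6$)
$a{\left(G \right)} = \frac{183}{5}$
$-462969 - a{\left(-14 \right)} = -462969 - \frac{183}{5} = - \frac{2315028}{5}$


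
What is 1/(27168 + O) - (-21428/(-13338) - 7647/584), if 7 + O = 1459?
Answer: 3952121939/344031480 ≈ 11.488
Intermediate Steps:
O = 1452 (O = -7 + 1459 = 1452)
1/(27168 + O) - (-21428/(-13338) - 7647/584) = 1/(27168 + 1452) - (-21428/(-13338) - 7647/584) = 1/28620 - (-21428*(-1/13338) - 7647*1/584) = 1/28620 - (10714/6669 - 7647/584) = 1/28620 - 1*(-44740867/3894696) = 1/28620 + 44740867/3894696 = 3952121939/344031480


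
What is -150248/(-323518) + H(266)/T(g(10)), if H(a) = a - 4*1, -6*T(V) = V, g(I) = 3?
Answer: -84686592/161759 ≈ -523.54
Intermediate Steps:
T(V) = -V/6
H(a) = -4 + a (H(a) = a - 4 = -4 + a)
-150248/(-323518) + H(266)/T(g(10)) = -150248/(-323518) + (-4 + 266)/((-1/6*3)) = -150248*(-1/323518) + 262/(-1/2) = 75124/161759 + 262*(-2) = 75124/161759 - 524 = -84686592/161759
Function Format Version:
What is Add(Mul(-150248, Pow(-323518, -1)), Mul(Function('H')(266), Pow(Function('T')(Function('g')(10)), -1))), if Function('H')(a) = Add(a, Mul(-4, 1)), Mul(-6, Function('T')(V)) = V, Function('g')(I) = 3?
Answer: Rational(-84686592, 161759) ≈ -523.54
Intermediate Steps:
Function('T')(V) = Mul(Rational(-1, 6), V)
Function('H')(a) = Add(-4, a) (Function('H')(a) = Add(a, -4) = Add(-4, a))
Add(Mul(-150248, Pow(-323518, -1)), Mul(Function('H')(266), Pow(Function('T')(Function('g')(10)), -1))) = Add(Mul(-150248, Pow(-323518, -1)), Mul(Add(-4, 266), Pow(Mul(Rational(-1, 6), 3), -1))) = Add(Mul(-150248, Rational(-1, 323518)), Mul(262, Pow(Rational(-1, 2), -1))) = Add(Rational(75124, 161759), Mul(262, -2)) = Add(Rational(75124, 161759), -524) = Rational(-84686592, 161759)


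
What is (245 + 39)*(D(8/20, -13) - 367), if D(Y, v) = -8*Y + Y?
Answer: -525116/5 ≈ -1.0502e+5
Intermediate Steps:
D(Y, v) = -7*Y
(245 + 39)*(D(8/20, -13) - 367) = (245 + 39)*(-56/20 - 367) = 284*(-56/20 - 367) = 284*(-7*⅖ - 367) = 284*(-14/5 - 367) = 284*(-1849/5) = -525116/5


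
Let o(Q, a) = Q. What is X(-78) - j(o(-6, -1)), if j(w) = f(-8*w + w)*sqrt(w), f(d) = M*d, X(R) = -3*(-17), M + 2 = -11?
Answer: 51 + 546*I*sqrt(6) ≈ 51.0 + 1337.4*I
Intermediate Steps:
M = -13 (M = -2 - 11 = -13)
X(R) = 51
f(d) = -13*d
j(w) = 91*w**(3/2) (j(w) = (-13*(-8*w + w))*sqrt(w) = (-(-91)*w)*sqrt(w) = (91*w)*sqrt(w) = 91*w**(3/2))
X(-78) - j(o(-6, -1)) = 51 - 91*(-6)**(3/2) = 51 - 91*(-6*I*sqrt(6)) = 51 - (-546)*I*sqrt(6) = 51 + 546*I*sqrt(6)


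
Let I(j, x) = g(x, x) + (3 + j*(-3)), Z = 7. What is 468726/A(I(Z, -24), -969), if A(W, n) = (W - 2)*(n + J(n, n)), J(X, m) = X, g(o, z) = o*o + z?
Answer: -78121/171836 ≈ -0.45463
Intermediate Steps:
g(o, z) = z + o² (g(o, z) = o² + z = z + o²)
I(j, x) = 3 + x + x² - 3*j (I(j, x) = (x + x²) + (3 + j*(-3)) = (x + x²) + (3 - 3*j) = 3 + x + x² - 3*j)
A(W, n) = 2*n*(-2 + W) (A(W, n) = (W - 2)*(n + n) = (-2 + W)*(2*n) = 2*n*(-2 + W))
468726/A(I(Z, -24), -969) = 468726/((2*(-969)*(-2 + (3 - 24 + (-24)² - 3*7)))) = 468726/((2*(-969)*(-2 + (3 - 24 + 576 - 21)))) = 468726/((2*(-969)*(-2 + 534))) = 468726/((2*(-969)*532)) = 468726/(-1031016) = 468726*(-1/1031016) = -78121/171836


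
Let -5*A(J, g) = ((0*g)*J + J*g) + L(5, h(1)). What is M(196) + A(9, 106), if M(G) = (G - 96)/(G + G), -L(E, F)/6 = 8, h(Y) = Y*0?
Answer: -88663/490 ≈ -180.94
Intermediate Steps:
h(Y) = 0
L(E, F) = -48 (L(E, F) = -6*8 = -48)
A(J, g) = 48/5 - J*g/5 (A(J, g) = -(((0*g)*J + J*g) - 48)/5 = -((0*J + J*g) - 48)/5 = -((0 + J*g) - 48)/5 = -(J*g - 48)/5 = -(-48 + J*g)/5 = 48/5 - J*g/5)
M(G) = (-96 + G)/(2*G) (M(G) = (-96 + G)/((2*G)) = (-96 + G)*(1/(2*G)) = (-96 + G)/(2*G))
M(196) + A(9, 106) = (½)*(-96 + 196)/196 + (48/5 - ⅕*9*106) = (½)*(1/196)*100 + (48/5 - 954/5) = 25/98 - 906/5 = -88663/490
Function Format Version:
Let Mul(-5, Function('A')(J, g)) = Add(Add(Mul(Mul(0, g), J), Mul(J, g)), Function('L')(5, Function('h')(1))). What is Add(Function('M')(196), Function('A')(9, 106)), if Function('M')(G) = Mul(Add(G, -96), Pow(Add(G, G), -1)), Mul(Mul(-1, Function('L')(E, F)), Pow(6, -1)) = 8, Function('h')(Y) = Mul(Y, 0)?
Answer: Rational(-88663, 490) ≈ -180.94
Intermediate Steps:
Function('h')(Y) = 0
Function('L')(E, F) = -48 (Function('L')(E, F) = Mul(-6, 8) = -48)
Function('A')(J, g) = Add(Rational(48, 5), Mul(Rational(-1, 5), J, g)) (Function('A')(J, g) = Mul(Rational(-1, 5), Add(Add(Mul(Mul(0, g), J), Mul(J, g)), -48)) = Mul(Rational(-1, 5), Add(Add(Mul(0, J), Mul(J, g)), -48)) = Mul(Rational(-1, 5), Add(Add(0, Mul(J, g)), -48)) = Mul(Rational(-1, 5), Add(Mul(J, g), -48)) = Mul(Rational(-1, 5), Add(-48, Mul(J, g))) = Add(Rational(48, 5), Mul(Rational(-1, 5), J, g)))
Function('M')(G) = Mul(Rational(1, 2), Pow(G, -1), Add(-96, G)) (Function('M')(G) = Mul(Add(-96, G), Pow(Mul(2, G), -1)) = Mul(Add(-96, G), Mul(Rational(1, 2), Pow(G, -1))) = Mul(Rational(1, 2), Pow(G, -1), Add(-96, G)))
Add(Function('M')(196), Function('A')(9, 106)) = Add(Mul(Rational(1, 2), Pow(196, -1), Add(-96, 196)), Add(Rational(48, 5), Mul(Rational(-1, 5), 9, 106))) = Add(Mul(Rational(1, 2), Rational(1, 196), 100), Add(Rational(48, 5), Rational(-954, 5))) = Add(Rational(25, 98), Rational(-906, 5)) = Rational(-88663, 490)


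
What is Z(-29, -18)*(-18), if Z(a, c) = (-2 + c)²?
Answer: -7200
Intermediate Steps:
Z(-29, -18)*(-18) = (-2 - 18)²*(-18) = (-20)²*(-18) = 400*(-18) = -7200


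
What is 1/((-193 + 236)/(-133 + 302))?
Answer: 169/43 ≈ 3.9302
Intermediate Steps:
1/((-193 + 236)/(-133 + 302)) = 1/(43/169) = 169/43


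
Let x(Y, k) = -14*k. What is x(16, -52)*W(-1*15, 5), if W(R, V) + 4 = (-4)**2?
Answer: 8736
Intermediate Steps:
W(R, V) = 12 (W(R, V) = -4 + (-4)**2 = -4 + 16 = 12)
x(16, -52)*W(-1*15, 5) = -14*(-52)*12 = 728*12 = 8736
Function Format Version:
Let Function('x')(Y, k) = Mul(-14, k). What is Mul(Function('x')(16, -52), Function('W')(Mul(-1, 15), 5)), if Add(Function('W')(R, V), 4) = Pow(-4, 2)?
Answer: 8736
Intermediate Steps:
Function('W')(R, V) = 12 (Function('W')(R, V) = Add(-4, Pow(-4, 2)) = Add(-4, 16) = 12)
Mul(Function('x')(16, -52), Function('W')(Mul(-1, 15), 5)) = Mul(Mul(-14, -52), 12) = Mul(728, 12) = 8736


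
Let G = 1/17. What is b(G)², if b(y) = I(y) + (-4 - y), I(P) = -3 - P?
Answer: 14641/289 ≈ 50.661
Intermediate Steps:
G = 1/17 (G = 1*(1/17) = 1/17 ≈ 0.058824)
b(y) = -7 - 2*y (b(y) = (-3 - y) + (-4 - y) = -7 - 2*y)
b(G)² = (-7 - 2*1/17)² = (-7 - 2/17)² = (-121/17)² = 14641/289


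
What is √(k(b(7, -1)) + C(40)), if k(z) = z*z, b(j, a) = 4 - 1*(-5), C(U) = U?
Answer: 11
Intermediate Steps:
b(j, a) = 9 (b(j, a) = 4 + 5 = 9)
k(z) = z²
√(k(b(7, -1)) + C(40)) = √(9² + 40) = √(81 + 40) = √121 = 11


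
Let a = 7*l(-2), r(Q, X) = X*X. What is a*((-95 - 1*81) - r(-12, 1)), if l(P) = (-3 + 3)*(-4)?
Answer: 0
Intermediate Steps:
r(Q, X) = X**2
l(P) = 0 (l(P) = 0*(-4) = 0)
a = 0 (a = 7*0 = 0)
a*((-95 - 1*81) - r(-12, 1)) = 0*((-95 - 1*81) - 1*1**2) = 0*((-95 - 81) - 1*1) = 0*(-176 - 1) = 0*(-177) = 0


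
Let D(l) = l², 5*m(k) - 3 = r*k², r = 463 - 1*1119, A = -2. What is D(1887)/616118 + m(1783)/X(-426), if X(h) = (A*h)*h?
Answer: 645682587383699/559053150840 ≈ 1155.0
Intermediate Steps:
r = -656 (r = 463 - 1119 = -656)
X(h) = -2*h² (X(h) = (-2*h)*h = -2*h²)
m(k) = ⅗ - 656*k²/5 (m(k) = ⅗ + (-656*k²)/5 = ⅗ - 656*k²/5)
D(1887)/616118 + m(1783)/X(-426) = 1887²/616118 + (⅗ - 656/5*1783²)/((-2*(-426)²)) = 3560769*(1/616118) + (⅗ - 656/5*3179089)/((-2*181476)) = 3560769/616118 + (⅗ - 2085482384/5)/(-362952) = 3560769/616118 - 2085482381/5*(-1/362952) = 3560769/616118 + 2085482381/1814760 = 645682587383699/559053150840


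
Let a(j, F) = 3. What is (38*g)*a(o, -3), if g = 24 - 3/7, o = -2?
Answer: 18810/7 ≈ 2687.1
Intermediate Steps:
g = 165/7 (g = 24 - 3*⅐ = 24 - 3/7 = 165/7 ≈ 23.571)
(38*g)*a(o, -3) = (38*(165/7))*3 = (6270/7)*3 = 18810/7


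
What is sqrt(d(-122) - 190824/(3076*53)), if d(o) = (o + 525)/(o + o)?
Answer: I*sqrt(69775390374295)/4972354 ≈ 1.6799*I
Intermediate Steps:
d(o) = (525 + o)/(2*o) (d(o) = (525 + o)/((2*o)) = (525 + o)*(1/(2*o)) = (525 + o)/(2*o))
sqrt(d(-122) - 190824/(3076*53)) = sqrt((1/2)*(525 - 122)/(-122) - 190824/(3076*53)) = sqrt((1/2)*(-1/122)*403 - 190824/163028) = sqrt(-403/244 - 190824*1/163028) = sqrt(-403/244 - 47706/40757) = sqrt(-28065335/9944708) = I*sqrt(69775390374295)/4972354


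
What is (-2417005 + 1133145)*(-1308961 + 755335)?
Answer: 710778276360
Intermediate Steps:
(-2417005 + 1133145)*(-1308961 + 755335) = -1283860*(-553626) = 710778276360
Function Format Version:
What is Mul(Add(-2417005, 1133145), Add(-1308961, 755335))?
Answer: 710778276360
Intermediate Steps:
Mul(Add(-2417005, 1133145), Add(-1308961, 755335)) = Mul(-1283860, -553626) = 710778276360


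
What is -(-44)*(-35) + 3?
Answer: -1537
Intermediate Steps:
-(-44)*(-35) + 3 = -44*35 + 3 = -1540 + 3 = -1537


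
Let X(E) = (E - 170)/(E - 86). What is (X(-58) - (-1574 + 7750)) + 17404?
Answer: 134755/12 ≈ 11230.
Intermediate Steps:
X(E) = (-170 + E)/(-86 + E)
(X(-58) - (-1574 + 7750)) + 17404 = ((-170 - 58)/(-86 - 58) - (-1574 + 7750)) + 17404 = (-228/(-144) - 1*6176) + 17404 = (-1/144*(-228) - 6176) + 17404 = (19/12 - 6176) + 17404 = -74093/12 + 17404 = 134755/12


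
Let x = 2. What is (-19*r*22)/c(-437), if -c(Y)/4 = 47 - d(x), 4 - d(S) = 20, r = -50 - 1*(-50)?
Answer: 0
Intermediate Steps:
r = 0 (r = -50 + 50 = 0)
d(S) = -16 (d(S) = 4 - 1*20 = 4 - 20 = -16)
c(Y) = -252 (c(Y) = -4*(47 - 1*(-16)) = -4*(47 + 16) = -4*63 = -252)
(-19*r*22)/c(-437) = (-19*0*22)/(-252) = (0*22)*(-1/252) = 0*(-1/252) = 0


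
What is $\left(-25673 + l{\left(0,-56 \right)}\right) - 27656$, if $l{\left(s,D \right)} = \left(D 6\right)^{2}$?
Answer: $59567$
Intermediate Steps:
$l{\left(s,D \right)} = 36 D^{2}$ ($l{\left(s,D \right)} = \left(6 D\right)^{2} = 36 D^{2}$)
$\left(-25673 + l{\left(0,-56 \right)}\right) - 27656 = \left(-25673 + 36 \left(-56\right)^{2}\right) - 27656 = \left(-25673 + 36 \cdot 3136\right) - 27656 = \left(-25673 + 112896\right) - 27656 = 87223 - 27656 = 59567$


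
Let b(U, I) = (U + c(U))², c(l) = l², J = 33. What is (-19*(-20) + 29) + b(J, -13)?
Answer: 1259293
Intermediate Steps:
b(U, I) = (U + U²)²
(-19*(-20) + 29) + b(J, -13) = (-19*(-20) + 29) + 33²*(1 + 33)² = (380 + 29) + 1089*34² = 409 + 1089*1156 = 409 + 1258884 = 1259293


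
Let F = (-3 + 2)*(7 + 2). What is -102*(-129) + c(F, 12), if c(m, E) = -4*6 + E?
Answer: 13146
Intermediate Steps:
F = -9 (F = -1*9 = -9)
c(m, E) = -24 + E
-102*(-129) + c(F, 12) = -102*(-129) + (-24 + 12) = 13158 - 12 = 13146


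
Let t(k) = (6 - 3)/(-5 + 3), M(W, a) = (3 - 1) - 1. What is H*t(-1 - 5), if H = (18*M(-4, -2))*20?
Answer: -540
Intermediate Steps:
M(W, a) = 1 (M(W, a) = 2 - 1 = 1)
H = 360 (H = (18*1)*20 = 18*20 = 360)
t(k) = -3/2 (t(k) = 3/(-2) = 3*(-½) = -3/2)
H*t(-1 - 5) = 360*(-3/2) = -540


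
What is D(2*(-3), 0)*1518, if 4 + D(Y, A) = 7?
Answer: 4554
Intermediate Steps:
D(Y, A) = 3 (D(Y, A) = -4 + 7 = 3)
D(2*(-3), 0)*1518 = 3*1518 = 4554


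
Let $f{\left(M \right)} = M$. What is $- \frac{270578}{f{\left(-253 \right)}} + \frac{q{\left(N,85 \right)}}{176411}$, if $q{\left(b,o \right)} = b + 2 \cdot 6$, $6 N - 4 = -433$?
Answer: $\frac{8678712819}{8114906} \approx 1069.5$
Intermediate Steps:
$N = - \frac{143}{2}$ ($N = \frac{2}{3} + \frac{1}{6} \left(-433\right) = \frac{2}{3} - \frac{433}{6} = - \frac{143}{2} \approx -71.5$)
$q{\left(b,o \right)} = 12 + b$ ($q{\left(b,o \right)} = b + 12 = 12 + b$)
$- \frac{270578}{f{\left(-253 \right)}} + \frac{q{\left(N,85 \right)}}{176411} = - \frac{270578}{-253} + \frac{12 - \frac{143}{2}}{176411} = \left(-270578\right) \left(- \frac{1}{253}\right) - \frac{119}{352822} = \frac{24598}{23} - \frac{119}{352822} = \frac{8678712819}{8114906}$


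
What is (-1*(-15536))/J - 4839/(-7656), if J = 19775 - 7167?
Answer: 937259/502744 ≈ 1.8643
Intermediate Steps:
J = 12608
(-1*(-15536))/J - 4839/(-7656) = -1*(-15536)/12608 - 4839/(-7656) = 15536*(1/12608) - 4839*(-1/7656) = 971/788 + 1613/2552 = 937259/502744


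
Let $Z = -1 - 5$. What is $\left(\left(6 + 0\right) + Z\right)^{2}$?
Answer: $0$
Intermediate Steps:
$Z = -6$ ($Z = -1 - 5 = -6$)
$\left(\left(6 + 0\right) + Z\right)^{2} = \left(\left(6 + 0\right) - 6\right)^{2} = \left(6 - 6\right)^{2} = 0^{2} = 0$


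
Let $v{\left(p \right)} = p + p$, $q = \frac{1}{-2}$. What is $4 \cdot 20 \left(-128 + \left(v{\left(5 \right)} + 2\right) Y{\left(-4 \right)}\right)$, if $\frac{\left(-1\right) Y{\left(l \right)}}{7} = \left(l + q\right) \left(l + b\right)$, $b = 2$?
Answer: $-70720$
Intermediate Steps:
$q = - \frac{1}{2} \approx -0.5$
$v{\left(p \right)} = 2 p$
$Y{\left(l \right)} = - 7 \left(2 + l\right) \left(- \frac{1}{2} + l\right)$ ($Y{\left(l \right)} = - 7 \left(l - \frac{1}{2}\right) \left(l + 2\right) = - 7 \left(- \frac{1}{2} + l\right) \left(2 + l\right) = - 7 \left(2 + l\right) \left(- \frac{1}{2} + l\right)$)
$4 \cdot 20 \left(-128 + \left(v{\left(5 \right)} + 2\right) Y{\left(-4 \right)}\right) = 4 \cdot 20 \left(-128 + \left(2 \cdot 5 + 2\right) \left(7 - 7 \left(-4\right)^{2} - -42\right)\right) = 80 \left(-128 + \left(10 + 2\right) \left(7 - 112 + 42\right)\right) = 80 \left(-128 + 12 \left(7 - 112 + 42\right)\right) = 80 \left(-128 + 12 \left(-63\right)\right) = 80 \left(-128 - 756\right) = 80 \left(-884\right) = -70720$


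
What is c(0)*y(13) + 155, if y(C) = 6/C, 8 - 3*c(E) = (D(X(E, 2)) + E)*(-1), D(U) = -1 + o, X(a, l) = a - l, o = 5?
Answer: 2039/13 ≈ 156.85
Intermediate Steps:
D(U) = 4 (D(U) = -1 + 5 = 4)
c(E) = 4 + E/3 (c(E) = 8/3 - (4 + E)*(-1)/3 = 8/3 - (-4 - E)/3 = 8/3 + (4/3 + E/3) = 4 + E/3)
c(0)*y(13) + 155 = (4 + (⅓)*0)*(6/13) + 155 = (4 + 0)*(6*(1/13)) + 155 = 4*(6/13) + 155 = 24/13 + 155 = 2039/13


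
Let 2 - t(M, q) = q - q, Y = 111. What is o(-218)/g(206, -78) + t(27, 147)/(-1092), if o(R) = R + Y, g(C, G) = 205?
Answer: -58627/111930 ≈ -0.52378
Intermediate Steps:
t(M, q) = 2 (t(M, q) = 2 - (q - q) = 2 - 1*0 = 2 + 0 = 2)
o(R) = 111 + R (o(R) = R + 111 = 111 + R)
o(-218)/g(206, -78) + t(27, 147)/(-1092) = (111 - 218)/205 + 2/(-1092) = -107*1/205 + 2*(-1/1092) = -107/205 - 1/546 = -58627/111930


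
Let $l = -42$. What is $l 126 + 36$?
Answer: $-5256$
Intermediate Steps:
$l 126 + 36 = \left(-42\right) 126 + 36 = -5292 + 36 = -5256$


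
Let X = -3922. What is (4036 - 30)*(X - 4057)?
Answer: -31963874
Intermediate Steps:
(4036 - 30)*(X - 4057) = (4036 - 30)*(-3922 - 4057) = 4006*(-7979) = -31963874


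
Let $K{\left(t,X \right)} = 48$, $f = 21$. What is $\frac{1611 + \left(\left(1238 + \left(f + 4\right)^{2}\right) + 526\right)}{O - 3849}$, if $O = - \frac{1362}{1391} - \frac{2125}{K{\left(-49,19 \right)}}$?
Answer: $- \frac{267072000}{260011283} \approx -1.0272$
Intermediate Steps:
$O = - \frac{3021251}{66768}$ ($O = - \frac{1362}{1391} - \frac{2125}{48} = - \frac{3021251}{66768} \approx -45.25$)
$\frac{1611 + \left(\left(1238 + \left(f + 4\right)^{2}\right) + 526\right)}{O - 3849} = \frac{1611 + \left(\left(1238 + \left(21 + 4\right)^{2}\right) + 526\right)}{- \frac{3021251}{66768} - 3849} = \frac{1611 + \left(\left(1238 + 25^{2}\right) + 526\right)}{- \frac{260011283}{66768}} = \left(1611 + \left(\left(1238 + 625\right) + 526\right)\right) \left(- \frac{66768}{260011283}\right) = \left(1611 + \left(1863 + 526\right)\right) \left(- \frac{66768}{260011283}\right) = \left(1611 + 2389\right) \left(- \frac{66768}{260011283}\right) = 4000 \left(- \frac{66768}{260011283}\right) = - \frac{267072000}{260011283}$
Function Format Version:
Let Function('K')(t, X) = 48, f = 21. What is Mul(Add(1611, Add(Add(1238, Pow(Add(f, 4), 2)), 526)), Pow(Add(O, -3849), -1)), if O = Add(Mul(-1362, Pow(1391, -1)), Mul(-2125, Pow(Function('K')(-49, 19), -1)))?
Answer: Rational(-267072000, 260011283) ≈ -1.0272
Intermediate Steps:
O = Rational(-3021251, 66768) (O = Add(Mul(-1362, Pow(1391, -1)), Mul(-2125, Pow(48, -1))) = Add(Mul(-1362, Rational(1, 1391)), Mul(-2125, Rational(1, 48))) = Add(Rational(-1362, 1391), Rational(-2125, 48)) = Rational(-3021251, 66768) ≈ -45.250)
Mul(Add(1611, Add(Add(1238, Pow(Add(f, 4), 2)), 526)), Pow(Add(O, -3849), -1)) = Mul(Add(1611, Add(Add(1238, Pow(Add(21, 4), 2)), 526)), Pow(Add(Rational(-3021251, 66768), -3849), -1)) = Mul(Add(1611, Add(Add(1238, Pow(25, 2)), 526)), Pow(Rational(-260011283, 66768), -1)) = Mul(Add(1611, Add(Add(1238, 625), 526)), Rational(-66768, 260011283)) = Mul(Add(1611, Add(1863, 526)), Rational(-66768, 260011283)) = Mul(Add(1611, 2389), Rational(-66768, 260011283)) = Mul(4000, Rational(-66768, 260011283)) = Rational(-267072000, 260011283)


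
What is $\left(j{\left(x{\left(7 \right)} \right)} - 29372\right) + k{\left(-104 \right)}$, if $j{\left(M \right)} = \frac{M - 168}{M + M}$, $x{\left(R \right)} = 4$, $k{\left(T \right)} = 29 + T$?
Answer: $- \frac{58935}{2} \approx -29468.0$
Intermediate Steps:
$j{\left(M \right)} = \frac{-168 + M}{2 M}$
$\left(j{\left(x{\left(7 \right)} \right)} - 29372\right) + k{\left(-104 \right)} = \left(\frac{-168 + 4}{2 \cdot 4} - 29372\right) + \left(29 - 104\right) = \left(\frac{1}{2} \cdot \frac{1}{4} \left(-164\right) - 29372\right) - 75 = \left(- \frac{41}{2} - 29372\right) - 75 = - \frac{58785}{2} - 75 = - \frac{58935}{2}$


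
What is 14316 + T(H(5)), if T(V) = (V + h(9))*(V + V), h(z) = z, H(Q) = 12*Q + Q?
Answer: 23936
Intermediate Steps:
H(Q) = 13*Q
T(V) = 2*V*(9 + V) (T(V) = (V + 9)*(V + V) = (9 + V)*(2*V) = 2*V*(9 + V))
14316 + T(H(5)) = 14316 + 2*(13*5)*(9 + 13*5) = 14316 + 2*65*(9 + 65) = 14316 + 2*65*74 = 14316 + 9620 = 23936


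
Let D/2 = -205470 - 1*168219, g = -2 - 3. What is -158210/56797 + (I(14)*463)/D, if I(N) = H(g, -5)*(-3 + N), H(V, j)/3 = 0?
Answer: -12170/4369 ≈ -2.7855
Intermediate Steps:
g = -5
D = -747378 (D = 2*(-205470 - 1*168219) = 2*(-205470 - 168219) = 2*(-373689) = -747378)
H(V, j) = 0 (H(V, j) = 3*0 = 0)
I(N) = 0 (I(N) = 0*(-3 + N) = 0)
-158210/56797 + (I(14)*463)/D = -158210/56797 + (0*463)/(-747378) = -158210*1/56797 + 0*(-1/747378) = -12170/4369 + 0 = -12170/4369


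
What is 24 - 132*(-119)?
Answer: 15732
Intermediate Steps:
24 - 132*(-119) = 24 + 15708 = 15732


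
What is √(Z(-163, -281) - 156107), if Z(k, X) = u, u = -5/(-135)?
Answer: 2*I*√3161166/9 ≈ 395.1*I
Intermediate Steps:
u = 1/27 (u = -5*(-1/135) = 1/27 ≈ 0.037037)
Z(k, X) = 1/27
√(Z(-163, -281) - 156107) = √(1/27 - 156107) = √(-4214888/27) = 2*I*√3161166/9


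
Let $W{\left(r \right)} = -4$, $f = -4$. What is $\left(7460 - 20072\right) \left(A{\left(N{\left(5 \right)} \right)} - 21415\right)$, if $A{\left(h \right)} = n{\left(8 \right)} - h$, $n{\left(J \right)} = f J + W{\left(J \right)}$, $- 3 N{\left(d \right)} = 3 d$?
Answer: $270476952$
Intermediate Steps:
$N{\left(d \right)} = - d$ ($N{\left(d \right)} = - \frac{3 d}{3} = - d$)
$n{\left(J \right)} = -4 - 4 J$ ($n{\left(J \right)} = - 4 J - 4 = -4 - 4 J$)
$A{\left(h \right)} = -36 - h$ ($A{\left(h \right)} = \left(-4 - 32\right) - h = -36 - h$)
$\left(7460 - 20072\right) \left(A{\left(N{\left(5 \right)} \right)} - 21415\right) = \left(7460 - 20072\right) \left(\left(-36 - \left(-1\right) 5\right) - 21415\right) = - 12612 \left(\left(-36 - -5\right) - 21415\right) = - 12612 \left(\left(-36 + 5\right) - 21415\right) = - 12612 \left(-31 - 21415\right) = \left(-12612\right) \left(-21446\right) = 270476952$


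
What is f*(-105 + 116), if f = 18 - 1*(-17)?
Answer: 385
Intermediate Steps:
f = 35 (f = 18 + 17 = 35)
f*(-105 + 116) = 35*(-105 + 116) = 35*11 = 385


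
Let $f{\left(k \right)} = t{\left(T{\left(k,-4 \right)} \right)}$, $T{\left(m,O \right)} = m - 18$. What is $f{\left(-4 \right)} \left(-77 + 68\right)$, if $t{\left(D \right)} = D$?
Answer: $198$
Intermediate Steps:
$T{\left(m,O \right)} = -18 + m$ ($T{\left(m,O \right)} = m - 18 = -18 + m$)
$f{\left(k \right)} = -18 + k$
$f{\left(-4 \right)} \left(-77 + 68\right) = \left(-18 - 4\right) \left(-77 + 68\right) = \left(-22\right) \left(-9\right) = 198$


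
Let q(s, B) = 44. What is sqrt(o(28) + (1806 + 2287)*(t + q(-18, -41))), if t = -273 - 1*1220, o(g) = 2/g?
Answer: I*sqrt(1162428358)/14 ≈ 2435.3*I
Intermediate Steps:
t = -1493 (t = -273 - 1220 = -1493)
sqrt(o(28) + (1806 + 2287)*(t + q(-18, -41))) = sqrt(2/28 + (1806 + 2287)*(-1493 + 44)) = sqrt(2*(1/28) + 4093*(-1449)) = sqrt(1/14 - 5930757) = sqrt(-83030597/14) = I*sqrt(1162428358)/14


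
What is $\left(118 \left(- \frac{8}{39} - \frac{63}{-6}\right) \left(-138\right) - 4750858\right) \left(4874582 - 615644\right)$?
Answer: $- \frac{272318608153248}{13} \approx -2.0948 \cdot 10^{13}$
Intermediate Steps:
$\left(118 \left(- \frac{8}{39} - \frac{63}{-6}\right) \left(-138\right) - 4750858\right) \left(4874582 - 615644\right) = \left(118 \left(\left(-8\right) \frac{1}{39} - - \frac{21}{2}\right) \left(-138\right) - 4750858\right) 4258938 = \left(118 \left(- \frac{8}{39} + \frac{21}{2}\right) \left(-138\right) - 4750858\right) 4258938 = \left(118 \cdot \frac{803}{78} \left(-138\right) - 4750858\right) 4258938 = \left(\frac{47377}{39} \left(-138\right) - 4750858\right) 4258938 = \left(- \frac{2179342}{13} - 4750858\right) 4258938 = \left(- \frac{63940496}{13}\right) 4258938 = - \frac{272318608153248}{13}$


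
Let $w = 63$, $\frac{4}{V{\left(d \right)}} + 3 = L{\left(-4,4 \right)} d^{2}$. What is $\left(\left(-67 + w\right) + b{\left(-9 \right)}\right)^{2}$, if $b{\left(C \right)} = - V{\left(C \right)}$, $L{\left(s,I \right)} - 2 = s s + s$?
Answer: $\frac{20502784}{1279161} \approx 16.028$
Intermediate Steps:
$L{\left(s,I \right)} = 2 + s + s^{2}$ ($L{\left(s,I \right)} = 2 + \left(s s + s\right) = 2 + \left(s^{2} + s\right) = 2 + \left(s + s^{2}\right) = 2 + s + s^{2}$)
$V{\left(d \right)} = \frac{4}{-3 + 14 d^{2}}$ ($V{\left(d \right)} = \frac{4}{-3 + \left(2 - 4 + \left(-4\right)^{2}\right) d^{2}} = \frac{4}{-3 + \left(2 - 4 + 16\right) d^{2}} = \frac{4}{-3 + 14 d^{2}}$)
$b{\left(C \right)} = - \frac{4}{-3 + 14 C^{2}}$
$\left(\left(-67 + w\right) + b{\left(-9 \right)}\right)^{2} = \left(\left(-67 + 63\right) - \frac{4}{-3 + 14 \left(-9\right)^{2}}\right)^{2} = \left(-4 - \frac{4}{-3 + 14 \cdot 81}\right)^{2} = \left(-4 - \frac{4}{-3 + 1134}\right)^{2} = \left(-4 - \frac{4}{1131}\right)^{2} = \left(- \frac{4528}{1131}\right)^{2} = \frac{20502784}{1279161}$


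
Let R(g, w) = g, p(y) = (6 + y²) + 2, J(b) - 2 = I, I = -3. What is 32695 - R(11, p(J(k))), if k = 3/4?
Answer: 32684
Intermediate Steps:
k = ¾ (k = 3*(¼) = ¾ ≈ 0.75000)
J(b) = -1 (J(b) = 2 - 3 = -1)
p(y) = 8 + y²
32695 - R(11, p(J(k))) = 32695 - 1*11 = 32695 - 11 = 32684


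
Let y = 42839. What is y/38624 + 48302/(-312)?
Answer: -231531335/1506336 ≈ -153.71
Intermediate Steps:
y/38624 + 48302/(-312) = 42839/38624 + 48302/(-312) = 42839*(1/38624) + 48302*(-1/312) = 42839/38624 - 24151/156 = -231531335/1506336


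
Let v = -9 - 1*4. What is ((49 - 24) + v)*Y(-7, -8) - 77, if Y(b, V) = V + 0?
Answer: -173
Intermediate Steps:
v = -13 (v = -9 - 4 = -13)
Y(b, V) = V
((49 - 24) + v)*Y(-7, -8) - 77 = ((49 - 24) - 13)*(-8) - 77 = (25 - 13)*(-8) - 77 = 12*(-8) - 77 = -96 - 77 = -173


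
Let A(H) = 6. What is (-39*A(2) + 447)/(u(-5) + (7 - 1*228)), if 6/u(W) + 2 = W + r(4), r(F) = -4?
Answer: -2343/2437 ≈ -0.96143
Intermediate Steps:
u(W) = 6/(-6 + W) (u(W) = 6/(-2 + (W - 4)) = 6/(-2 + (-4 + W)) = 6/(-6 + W))
(-39*A(2) + 447)/(u(-5) + (7 - 1*228)) = (-39*6 + 447)/(6/(-6 - 5) + (7 - 1*228)) = (-234 + 447)/(6/(-11) + (7 - 228)) = 213/(6*(-1/11) - 221) = 213/(-6/11 - 221) = 213/(-2437/11) = 213*(-11/2437) = -2343/2437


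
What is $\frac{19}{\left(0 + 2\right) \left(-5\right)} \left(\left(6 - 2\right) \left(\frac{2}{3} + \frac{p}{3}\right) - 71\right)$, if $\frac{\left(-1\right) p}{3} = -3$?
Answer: $\frac{3211}{30} \approx 107.03$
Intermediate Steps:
$p = 9$ ($p = \left(-3\right) \left(-3\right) = 9$)
$\frac{19}{\left(0 + 2\right) \left(-5\right)} \left(\left(6 - 2\right) \left(\frac{2}{3} + \frac{p}{3}\right) - 71\right) = \frac{19}{\left(0 + 2\right) \left(-5\right)} \left(\left(6 - 2\right) \left(\frac{2}{3} + \frac{9}{3}\right) - 71\right) = \frac{19}{2 \left(-5\right)} \left(4 \left(2 \cdot \frac{1}{3} + 9 \cdot \frac{1}{3}\right) - 71\right) = \frac{19}{-10} \left(4 \left(\frac{2}{3} + 3\right) - 71\right) = 19 \left(- \frac{1}{10}\right) \left(4 \cdot \frac{11}{3} - 71\right) = - \frac{19 \left(\frac{44}{3} - 71\right)}{10} = \left(- \frac{19}{10}\right) \left(- \frac{169}{3}\right) = \frac{3211}{30}$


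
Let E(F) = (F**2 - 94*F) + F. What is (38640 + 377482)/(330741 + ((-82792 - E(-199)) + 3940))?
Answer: 59446/27683 ≈ 2.1474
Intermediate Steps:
E(F) = F**2 - 93*F
(38640 + 377482)/(330741 + ((-82792 - E(-199)) + 3940)) = (38640 + 377482)/(330741 + ((-82792 - (-199)*(-93 - 199)) + 3940)) = 416122/(330741 + ((-82792 - (-199)*(-292)) + 3940)) = 416122/(330741 + ((-82792 - 1*58108) + 3940)) = 416122/(330741 + ((-82792 - 58108) + 3940)) = 416122/(330741 + (-140900 + 3940)) = 416122/(330741 - 136960) = 416122/193781 = 416122*(1/193781) = 59446/27683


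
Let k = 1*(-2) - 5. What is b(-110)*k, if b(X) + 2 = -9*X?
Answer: -6916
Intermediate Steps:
b(X) = -2 - 9*X
k = -7 (k = -2 - 5 = -7)
b(-110)*k = (-2 - 9*(-110))*(-7) = (-2 + 990)*(-7) = 988*(-7) = -6916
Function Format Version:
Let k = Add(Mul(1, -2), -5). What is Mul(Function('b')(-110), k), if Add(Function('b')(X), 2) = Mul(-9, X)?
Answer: -6916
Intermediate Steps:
Function('b')(X) = Add(-2, Mul(-9, X))
k = -7 (k = Add(-2, -5) = -7)
Mul(Function('b')(-110), k) = Mul(Add(-2, Mul(-9, -110)), -7) = Mul(Add(-2, 990), -7) = Mul(988, -7) = -6916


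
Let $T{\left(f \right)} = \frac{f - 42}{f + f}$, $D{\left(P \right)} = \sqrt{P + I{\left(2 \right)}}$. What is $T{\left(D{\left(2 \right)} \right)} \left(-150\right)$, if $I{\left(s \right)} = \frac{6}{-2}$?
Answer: $75 i \left(-42 + i\right) \approx -75.0 - 3150.0 i$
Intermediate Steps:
$I{\left(s \right)} = -3$ ($I{\left(s \right)} = 6 \left(- \frac{1}{2}\right) = -3$)
$D{\left(P \right)} = \sqrt{-3 + P}$ ($D{\left(P \right)} = \sqrt{P - 3} = \sqrt{-3 + P}$)
$T{\left(f \right)} = \frac{-42 + f}{2 f}$
$T{\left(D{\left(2 \right)} \right)} \left(-150\right) = \frac{-42 + \sqrt{-3 + 2}}{2 \sqrt{-3 + 2}} \left(-150\right) = \frac{-42 + \sqrt{-1}}{2 \sqrt{-1}} \left(-150\right) = \frac{-42 + i}{2 i} \left(-150\right) = \frac{- i \left(-42 + i\right)}{2} \left(-150\right) = - \frac{i \left(-42 + i\right)}{2} \left(-150\right) = 75 i \left(-42 + i\right)$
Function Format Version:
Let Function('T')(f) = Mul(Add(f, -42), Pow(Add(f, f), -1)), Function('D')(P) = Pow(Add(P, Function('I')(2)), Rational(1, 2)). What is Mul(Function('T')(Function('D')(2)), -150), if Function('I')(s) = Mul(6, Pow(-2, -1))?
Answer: Mul(75, I, Add(-42, I)) ≈ Add(-75.000, Mul(-3150.0, I))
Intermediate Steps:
Function('I')(s) = -3 (Function('I')(s) = Mul(6, Rational(-1, 2)) = -3)
Function('D')(P) = Pow(Add(-3, P), Rational(1, 2)) (Function('D')(P) = Pow(Add(P, -3), Rational(1, 2)) = Pow(Add(-3, P), Rational(1, 2)))
Function('T')(f) = Mul(Rational(1, 2), Pow(f, -1), Add(-42, f)) (Function('T')(f) = Mul(Add(-42, f), Pow(Mul(2, f), -1)) = Mul(Add(-42, f), Mul(Rational(1, 2), Pow(f, -1))) = Mul(Rational(1, 2), Pow(f, -1), Add(-42, f)))
Mul(Function('T')(Function('D')(2)), -150) = Mul(Mul(Rational(1, 2), Pow(Pow(Add(-3, 2), Rational(1, 2)), -1), Add(-42, Pow(Add(-3, 2), Rational(1, 2)))), -150) = Mul(Mul(Rational(1, 2), Pow(Pow(-1, Rational(1, 2)), -1), Add(-42, Pow(-1, Rational(1, 2)))), -150) = Mul(Mul(Rational(1, 2), Pow(I, -1), Add(-42, I)), -150) = Mul(Mul(Rational(1, 2), Mul(-1, I), Add(-42, I)), -150) = Mul(Mul(Rational(-1, 2), I, Add(-42, I)), -150) = Mul(75, I, Add(-42, I))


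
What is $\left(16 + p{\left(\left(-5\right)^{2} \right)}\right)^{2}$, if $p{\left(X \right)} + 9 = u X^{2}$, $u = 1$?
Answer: $399424$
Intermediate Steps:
$p{\left(X \right)} = -9 + X^{2}$ ($p{\left(X \right)} = -9 + 1 X^{2} = -9 + X^{2}$)
$\left(16 + p{\left(\left(-5\right)^{2} \right)}\right)^{2} = \left(16 - \left(9 - \left(\left(-5\right)^{2}\right)^{2}\right)\right)^{2} = \left(16 - \left(9 - 25^{2}\right)\right)^{2} = \left(16 + \left(-9 + 625\right)\right)^{2} = \left(16 + 616\right)^{2} = 632^{2} = 399424$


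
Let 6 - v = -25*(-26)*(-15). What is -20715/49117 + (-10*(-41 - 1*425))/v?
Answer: 6697420/119796363 ≈ 0.055907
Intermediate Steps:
v = 9756 (v = 6 - (-25*(-26))*(-15) = 6 - 650*(-15) = 6 - 1*(-9750) = 6 + 9750 = 9756)
-20715/49117 + (-10*(-41 - 1*425))/v = -20715/49117 - 10*(-41 - 1*425)/9756 = -20715*1/49117 - 10*(-41 - 425)*(1/9756) = -20715/49117 - 10*(-466)*(1/9756) = -20715/49117 + 4660*(1/9756) = -20715/49117 + 1165/2439 = 6697420/119796363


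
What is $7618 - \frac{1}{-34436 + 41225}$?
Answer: $\frac{51718601}{6789} \approx 7618.0$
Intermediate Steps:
$7618 - \frac{1}{-34436 + 41225} = 7618 - \frac{1}{6789} = \frac{51718601}{6789}$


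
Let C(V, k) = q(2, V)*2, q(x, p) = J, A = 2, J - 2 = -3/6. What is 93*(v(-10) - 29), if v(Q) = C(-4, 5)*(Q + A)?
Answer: -4929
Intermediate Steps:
J = 3/2 (J = 2 - 3/6 = 2 - 3*⅙ = 2 - ½ = 3/2 ≈ 1.5000)
q(x, p) = 3/2
C(V, k) = 3 (C(V, k) = (3/2)*2 = 3)
v(Q) = 6 + 3*Q (v(Q) = 3*(Q + 2) = 3*(2 + Q) = 6 + 3*Q)
93*(v(-10) - 29) = 93*((6 + 3*(-10)) - 29) = 93*((6 - 30) - 29) = 93*(-24 - 29) = 93*(-53) = -4929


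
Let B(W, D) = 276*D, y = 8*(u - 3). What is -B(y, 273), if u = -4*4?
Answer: -75348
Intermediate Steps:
u = -16
y = -152 (y = 8*(-16 - 3) = 8*(-19) = -152)
-B(y, 273) = -276*273 = -1*75348 = -75348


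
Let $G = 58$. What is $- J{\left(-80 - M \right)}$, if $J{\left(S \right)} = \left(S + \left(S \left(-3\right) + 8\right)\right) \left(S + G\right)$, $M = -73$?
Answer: $-1122$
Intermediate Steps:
$J{\left(S \right)} = \left(8 - 2 S\right) \left(58 + S\right)$ ($J{\left(S \right)} = \left(S + \left(S \left(-3\right) + 8\right)\right) \left(S + 58\right) = \left(S - \left(-8 + 3 S\right)\right) \left(58 + S\right) = \left(8 - 2 S\right) \left(58 + S\right)$)
$- J{\left(-80 - M \right)} = - (464 - 108 \left(-80 - -73\right) - 2 \left(-80 - -73\right)^{2}) = - (464 - 108 \left(-80 + 73\right) - 2 \left(-80 + 73\right)^{2}) = - (464 - -756 - 2 \left(-7\right)^{2}) = - (464 + 756 - 98) = \left(-1\right) 1122 = -1122$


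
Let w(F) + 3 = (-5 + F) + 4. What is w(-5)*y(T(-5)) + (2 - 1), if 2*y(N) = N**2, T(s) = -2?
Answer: -17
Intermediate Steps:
w(F) = -4 + F (w(F) = -3 + ((-5 + F) + 4) = -3 + (-1 + F) = -4 + F)
y(N) = N**2/2
w(-5)*y(T(-5)) + (2 - 1) = (-4 - 5)*((1/2)*(-2)**2) + (2 - 1) = -9*4/2 + 1 = -9*2 + 1 = -18 + 1 = -17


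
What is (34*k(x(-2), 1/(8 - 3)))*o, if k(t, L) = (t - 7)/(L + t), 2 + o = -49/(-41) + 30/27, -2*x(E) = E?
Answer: -19210/369 ≈ -52.060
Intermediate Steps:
x(E) = -E/2
o = 113/369 (o = -2 + (-49/(-41) + 30/27) = -2 + (-49*(-1/41) + 30*(1/27)) = -2 + (49/41 + 10/9) = -2 + 851/369 = 113/369 ≈ 0.30623)
k(t, L) = (-7 + t)/(L + t)
(34*k(x(-2), 1/(8 - 3)))*o = (34*((-7 - ½*(-2))/(1/(8 - 3) - ½*(-2))))*(113/369) = (34*((-7 + 1)/(1/5 + 1)))*(113/369) = (34*(-6/(⅕ + 1)))*(113/369) = (34*(-6/(6/5)))*(113/369) = (34*((⅚)*(-6)))*(113/369) = (34*(-5))*(113/369) = -170*113/369 = -19210/369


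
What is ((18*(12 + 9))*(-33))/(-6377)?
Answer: 1782/911 ≈ 1.9561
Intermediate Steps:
((18*(12 + 9))*(-33))/(-6377) = ((18*21)*(-33))*(-1/6377) = (378*(-33))*(-1/6377) = -12474*(-1/6377) = 1782/911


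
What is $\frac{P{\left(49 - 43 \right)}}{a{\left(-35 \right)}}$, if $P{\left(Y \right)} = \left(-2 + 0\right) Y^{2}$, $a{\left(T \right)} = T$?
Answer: $\frac{72}{35} \approx 2.0571$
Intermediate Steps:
$P{\left(Y \right)} = - 2 Y^{2}$
$\frac{P{\left(49 - 43 \right)}}{a{\left(-35 \right)}} = \frac{\left(-2\right) \left(49 - 43\right)^{2}}{-35} = - 2 \cdot 6^{2} \left(- \frac{1}{35}\right) = \left(-2\right) 36 \left(- \frac{1}{35}\right) = \left(-72\right) \left(- \frac{1}{35}\right) = \frac{72}{35}$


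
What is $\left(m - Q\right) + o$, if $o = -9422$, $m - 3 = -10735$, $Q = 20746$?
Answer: $-40900$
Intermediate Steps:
$m = -10732$ ($m = 3 - 10735 = -10732$)
$\left(m - Q\right) + o = \left(-10732 - 20746\right) - 9422 = -31478 - 9422 = -40900$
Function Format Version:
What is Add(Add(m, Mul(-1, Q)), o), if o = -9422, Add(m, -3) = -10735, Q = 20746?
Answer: -40900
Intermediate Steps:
m = -10732 (m = Add(3, -10735) = -10732)
Add(Add(m, Mul(-1, Q)), o) = Add(Add(-10732, Mul(-1, 20746)), -9422) = Add(Add(-10732, -20746), -9422) = Add(-31478, -9422) = -40900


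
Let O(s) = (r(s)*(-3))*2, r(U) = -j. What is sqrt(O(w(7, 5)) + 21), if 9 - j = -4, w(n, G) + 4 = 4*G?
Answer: 3*sqrt(11) ≈ 9.9499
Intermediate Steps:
w(n, G) = -4 + 4*G
j = 13 (j = 9 - 1*(-4) = 9 + 4 = 13)
r(U) = -13 (r(U) = -1*13 = -13)
O(s) = 78 (O(s) = -13*(-3)*2 = 39*2 = 78)
sqrt(O(w(7, 5)) + 21) = sqrt(78 + 21) = sqrt(99) = 3*sqrt(11)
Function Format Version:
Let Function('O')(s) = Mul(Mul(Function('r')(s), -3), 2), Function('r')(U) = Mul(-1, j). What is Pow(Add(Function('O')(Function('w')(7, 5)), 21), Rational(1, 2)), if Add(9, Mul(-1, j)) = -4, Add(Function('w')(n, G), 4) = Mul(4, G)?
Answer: Mul(3, Pow(11, Rational(1, 2))) ≈ 9.9499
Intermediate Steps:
Function('w')(n, G) = Add(-4, Mul(4, G))
j = 13 (j = Add(9, Mul(-1, -4)) = Add(9, 4) = 13)
Function('r')(U) = -13 (Function('r')(U) = Mul(-1, 13) = -13)
Function('O')(s) = 78 (Function('O')(s) = Mul(Mul(-13, -3), 2) = Mul(39, 2) = 78)
Pow(Add(Function('O')(Function('w')(7, 5)), 21), Rational(1, 2)) = Pow(Add(78, 21), Rational(1, 2)) = Pow(99, Rational(1, 2)) = Mul(3, Pow(11, Rational(1, 2)))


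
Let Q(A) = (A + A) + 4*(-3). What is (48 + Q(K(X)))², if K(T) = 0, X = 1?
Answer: 1296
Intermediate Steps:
Q(A) = -12 + 2*A (Q(A) = 2*A - 12 = -12 + 2*A)
(48 + Q(K(X)))² = (48 + (-12 + 2*0))² = (48 + (-12 + 0))² = (48 - 12)² = 36² = 1296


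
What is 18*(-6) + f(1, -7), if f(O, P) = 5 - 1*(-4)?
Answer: -99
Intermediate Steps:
f(O, P) = 9 (f(O, P) = 5 + 4 = 9)
18*(-6) + f(1, -7) = 18*(-6) + 9 = -108 + 9 = -99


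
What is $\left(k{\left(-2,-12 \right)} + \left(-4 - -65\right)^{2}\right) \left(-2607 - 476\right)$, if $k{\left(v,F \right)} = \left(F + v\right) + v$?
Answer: $-11422515$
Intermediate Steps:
$k{\left(v,F \right)} = F + 2 v$
$\left(k{\left(-2,-12 \right)} + \left(-4 - -65\right)^{2}\right) \left(-2607 - 476\right) = \left(\left(-12 + 2 \left(-2\right)\right) + \left(-4 - -65\right)^{2}\right) \left(-2607 - 476\right) = \left(\left(-12 - 4\right) + \left(-4 + 65\right)^{2}\right) \left(-3083\right) = \left(-16 + 61^{2}\right) \left(-3083\right) = \left(-16 + 3721\right) \left(-3083\right) = 3705 \left(-3083\right) = -11422515$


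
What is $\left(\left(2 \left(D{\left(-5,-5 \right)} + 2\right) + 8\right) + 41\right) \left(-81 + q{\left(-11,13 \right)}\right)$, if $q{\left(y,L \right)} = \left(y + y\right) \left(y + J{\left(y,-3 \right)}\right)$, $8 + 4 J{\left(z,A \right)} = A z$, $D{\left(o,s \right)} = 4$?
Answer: $\frac{2867}{2} \approx 1433.5$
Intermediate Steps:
$J{\left(z,A \right)} = -2 + \frac{A z}{4}$
$q{\left(y,L \right)} = 2 y \left(-2 + \frac{y}{4}\right)$ ($q{\left(y,L \right)} = \left(y + y\right) \left(y + \left(-2 + \frac{1}{4} \left(-3\right) y\right)\right) = 2 y \left(y - \left(2 + \frac{3 y}{4}\right)\right) = 2 y \left(-2 + \frac{y}{4}\right)$)
$\left(\left(2 \left(D{\left(-5,-5 \right)} + 2\right) + 8\right) + 41\right) \left(-81 + q{\left(-11,13 \right)}\right) = \left(\left(2 \left(4 + 2\right) + 8\right) + 41\right) \left(-81 + \frac{1}{2} \left(-11\right) \left(-8 - 11\right)\right) = \left(\left(2 \cdot 6 + 8\right) + 41\right) \left(-81 + \frac{1}{2} \left(-11\right) \left(-19\right)\right) = \left(\left(12 + 8\right) + 41\right) \left(-81 + \frac{209}{2}\right) = \left(20 + 41\right) \frac{47}{2} = 61 \cdot \frac{47}{2} = \frac{2867}{2}$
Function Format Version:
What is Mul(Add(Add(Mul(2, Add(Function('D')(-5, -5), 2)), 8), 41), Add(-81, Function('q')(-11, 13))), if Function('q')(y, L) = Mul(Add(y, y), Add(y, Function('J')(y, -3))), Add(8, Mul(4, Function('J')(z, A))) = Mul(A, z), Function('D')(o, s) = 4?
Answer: Rational(2867, 2) ≈ 1433.5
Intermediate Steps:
Function('J')(z, A) = Add(-2, Mul(Rational(1, 4), A, z)) (Function('J')(z, A) = Add(-2, Mul(Rational(1, 4), Mul(A, z))) = Add(-2, Mul(Rational(1, 4), A, z)))
Function('q')(y, L) = Mul(2, y, Add(-2, Mul(Rational(1, 4), y))) (Function('q')(y, L) = Mul(Add(y, y), Add(y, Add(-2, Mul(Rational(1, 4), -3, y)))) = Mul(Mul(2, y), Add(y, Add(-2, Mul(Rational(-3, 4), y)))) = Mul(Mul(2, y), Add(-2, Mul(Rational(1, 4), y))) = Mul(2, y, Add(-2, Mul(Rational(1, 4), y))))
Mul(Add(Add(Mul(2, Add(Function('D')(-5, -5), 2)), 8), 41), Add(-81, Function('q')(-11, 13))) = Mul(Add(Add(Mul(2, Add(4, 2)), 8), 41), Add(-81, Mul(Rational(1, 2), -11, Add(-8, -11)))) = Mul(Add(Add(Mul(2, 6), 8), 41), Add(-81, Mul(Rational(1, 2), -11, -19))) = Mul(Add(Add(12, 8), 41), Add(-81, Rational(209, 2))) = Mul(Add(20, 41), Rational(47, 2)) = Mul(61, Rational(47, 2)) = Rational(2867, 2)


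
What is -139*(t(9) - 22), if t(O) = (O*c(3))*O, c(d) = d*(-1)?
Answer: 36835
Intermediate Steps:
c(d) = -d
t(O) = -3*O² (t(O) = (O*(-1*3))*O = (O*(-3))*O = (-3*O)*O = -3*O²)
-139*(t(9) - 22) = -139*(-3*9² - 22) = -139*(-3*81 - 22) = -139*(-243 - 22) = -139*(-265) = 36835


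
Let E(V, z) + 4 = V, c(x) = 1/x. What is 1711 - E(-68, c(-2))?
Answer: 1783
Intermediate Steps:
c(x) = 1/x
E(V, z) = -4 + V
1711 - E(-68, c(-2)) = 1711 - (-4 - 68) = 1711 - 1*(-72) = 1711 + 72 = 1783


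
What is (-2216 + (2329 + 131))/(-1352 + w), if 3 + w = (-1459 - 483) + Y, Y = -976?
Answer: -244/4273 ≈ -0.057103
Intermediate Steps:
w = -2921 (w = -3 + ((-1459 - 483) - 976) = -3 + (-1942 - 976) = -3 - 2918 = -2921)
(-2216 + (2329 + 131))/(-1352 + w) = (-2216 + (2329 + 131))/(-1352 - 2921) = (-2216 + 2460)/(-4273) = 244*(-1/4273) = -244/4273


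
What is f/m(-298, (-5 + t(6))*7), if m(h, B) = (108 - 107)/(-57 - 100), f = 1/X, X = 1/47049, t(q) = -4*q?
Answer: -7386693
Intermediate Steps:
X = 1/47049 ≈ 2.1254e-5
f = 47049 (f = 1/(1/47049) = 47049)
m(h, B) = -1/157 (m(h, B) = 1/(-157) = 1*(-1/157) = -1/157)
f/m(-298, (-5 + t(6))*7) = 47049/(-1/157) = 47049*(-157) = -7386693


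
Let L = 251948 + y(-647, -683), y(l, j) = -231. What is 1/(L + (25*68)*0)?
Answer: 1/251717 ≈ 3.9727e-6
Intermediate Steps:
L = 251717 (L = 251948 - 231 = 251717)
1/(L + (25*68)*0) = 1/(251717 + (25*68)*0) = 1/(251717 + 1700*0) = 1/(251717 + 0) = 1/251717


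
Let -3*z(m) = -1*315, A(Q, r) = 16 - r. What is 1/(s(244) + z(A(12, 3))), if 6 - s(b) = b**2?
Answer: -1/59425 ≈ -1.6828e-5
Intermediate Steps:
z(m) = 105 (z(m) = -(-1)*315/3 = -1/3*(-315) = 105)
s(b) = 6 - b**2
1/(s(244) + z(A(12, 3))) = 1/((6 - 1*244**2) + 105) = 1/((6 - 1*59536) + 105) = 1/((6 - 59536) + 105) = 1/(-59530 + 105) = 1/(-59425) = -1/59425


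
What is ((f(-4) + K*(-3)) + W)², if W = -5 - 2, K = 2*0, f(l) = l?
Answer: 121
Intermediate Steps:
K = 0
W = -7
((f(-4) + K*(-3)) + W)² = ((-4 + 0*(-3)) - 7)² = ((-4 + 0) - 7)² = (-4 - 7)² = (-11)² = 121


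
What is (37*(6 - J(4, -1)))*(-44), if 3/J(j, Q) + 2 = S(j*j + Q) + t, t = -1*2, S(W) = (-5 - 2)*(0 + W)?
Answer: -1069596/109 ≈ -9812.8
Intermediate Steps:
S(W) = -7*W
t = -2
J(j, Q) = 3/(-4 - 7*Q - 7*j²) (J(j, Q) = 3/(-2 + (-7*(j*j + Q) - 2)) = 3/(-2 + (-7*(j² + Q) - 2)) = 3/(-2 + (-7*(Q + j²) - 2)) = 3/(-2 + ((-7*Q - 7*j²) - 2)) = 3/(-2 + (-2 - 7*Q - 7*j²)) = 3/(-4 - 7*Q - 7*j²))
(37*(6 - J(4, -1)))*(-44) = (37*(6 - (-3)/(4 + 7*(-1) + 7*4²)))*(-44) = (37*(6 - (-3)/(4 - 7 + 7*16)))*(-44) = (37*(6 - (-3)/(4 - 7 + 112)))*(-44) = (37*(6 - (-3)/109))*(-44) = (37*(6 - 1*(-3/109)))*(-44) = (37*(6 + 3/109))*(-44) = (37*(657/109))*(-44) = (24309/109)*(-44) = -1069596/109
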